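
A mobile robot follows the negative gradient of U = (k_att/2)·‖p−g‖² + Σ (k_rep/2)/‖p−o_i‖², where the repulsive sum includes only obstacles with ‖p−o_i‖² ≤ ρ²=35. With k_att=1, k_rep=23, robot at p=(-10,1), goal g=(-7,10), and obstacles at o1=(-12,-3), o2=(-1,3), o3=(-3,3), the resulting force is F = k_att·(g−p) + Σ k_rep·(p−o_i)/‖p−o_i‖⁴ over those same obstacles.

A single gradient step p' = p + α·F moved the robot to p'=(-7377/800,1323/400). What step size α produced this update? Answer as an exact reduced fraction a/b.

F_att = 1·(g−p) = 1·(3,9) = (3.0000,9.0000)
o1: d²=20 ≤ ρ²=35; F_rep = 23·(2,4)/20² = (0.1150,0.2300)
o2: d²=85 > ρ²=35 → inactive
o3: d²=53 > ρ²=35 → inactive
F = F_att + ΣF_rep = (3.1150,9.2300)
Δp = p'−p = (0.7788,2.3075); α = Δx/Fx = (623/800) / (623/200) = 1/4
check: Δy/Fy = (923/400) / (923/100) = 1/4 ✓

α = 1/4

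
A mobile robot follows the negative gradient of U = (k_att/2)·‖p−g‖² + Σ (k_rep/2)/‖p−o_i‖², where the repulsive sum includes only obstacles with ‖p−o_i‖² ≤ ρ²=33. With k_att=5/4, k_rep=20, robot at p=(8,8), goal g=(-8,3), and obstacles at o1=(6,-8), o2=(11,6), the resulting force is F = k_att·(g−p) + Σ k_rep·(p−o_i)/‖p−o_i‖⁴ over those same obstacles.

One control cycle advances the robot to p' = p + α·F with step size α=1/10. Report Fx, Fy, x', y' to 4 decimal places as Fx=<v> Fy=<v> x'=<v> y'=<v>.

F_att = 5/4·(g−p) = 5/4·(-16,-5) = (-20.0000,-6.2500)
o1: d²=260 > ρ²=33 → inactive
o2: d²=13 ≤ ρ²=33; F_rep = 20·(-3,2)/13² = (-0.3550,0.2367)
F = F_att + ΣF_rep = (-20.3550,-6.0133)
p' = p + 1/10·F = (5.9645,7.3987)

Fx=-20.3550 Fy=-6.0133 x'=5.9645 y'=7.3987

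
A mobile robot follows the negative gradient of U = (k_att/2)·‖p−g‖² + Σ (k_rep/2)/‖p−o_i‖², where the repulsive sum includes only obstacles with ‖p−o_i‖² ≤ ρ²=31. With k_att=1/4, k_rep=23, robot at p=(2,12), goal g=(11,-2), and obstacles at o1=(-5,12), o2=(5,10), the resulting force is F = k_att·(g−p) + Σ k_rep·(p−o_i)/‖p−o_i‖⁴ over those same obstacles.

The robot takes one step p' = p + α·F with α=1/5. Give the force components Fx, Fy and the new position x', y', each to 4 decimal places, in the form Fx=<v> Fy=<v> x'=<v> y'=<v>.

F_att = 1/4·(g−p) = 1/4·(9,-14) = (2.2500,-3.5000)
o1: d²=49 > ρ²=31 → inactive
o2: d²=13 ≤ ρ²=31; F_rep = 23·(-3,2)/13² = (-0.4083,0.2722)
F = F_att + ΣF_rep = (1.8417,-3.2278)
p' = p + 1/5·F = (2.3683,11.3544)

Fx=1.8417 Fy=-3.2278 x'=2.3683 y'=11.3544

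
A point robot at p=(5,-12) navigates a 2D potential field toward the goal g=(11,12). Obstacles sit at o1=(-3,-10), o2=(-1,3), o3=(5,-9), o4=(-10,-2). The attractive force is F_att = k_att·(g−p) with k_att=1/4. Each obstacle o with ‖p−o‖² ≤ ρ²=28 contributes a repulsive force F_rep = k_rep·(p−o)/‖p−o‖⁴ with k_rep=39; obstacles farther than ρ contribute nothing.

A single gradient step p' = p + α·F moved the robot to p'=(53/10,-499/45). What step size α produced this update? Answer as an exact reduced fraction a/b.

F_att = 1/4·(g−p) = 1/4·(6,24) = (1.5000,6.0000)
o1: d²=68 > ρ²=28 → inactive
o2: d²=261 > ρ²=28 → inactive
o3: d²=9 ≤ ρ²=28; F_rep = 39·(0,-3)/9² = (0.0000,-1.4444)
o4: d²=325 > ρ²=28 → inactive
F = F_att + ΣF_rep = (1.5000,4.5556)
Δp = p'−p = (0.3000,0.9111); α = Δx/Fx = (3/10) / (3/2) = 1/5
check: Δy/Fy = (41/45) / (41/9) = 1/5 ✓

α = 1/5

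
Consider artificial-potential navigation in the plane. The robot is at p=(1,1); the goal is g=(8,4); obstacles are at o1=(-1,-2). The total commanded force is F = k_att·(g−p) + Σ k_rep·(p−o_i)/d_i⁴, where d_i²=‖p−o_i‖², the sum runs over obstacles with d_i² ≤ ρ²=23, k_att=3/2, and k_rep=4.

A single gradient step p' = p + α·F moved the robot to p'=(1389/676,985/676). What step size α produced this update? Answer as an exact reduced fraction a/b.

F_att = 3/2·(g−p) = 3/2·(7,3) = (10.5000,4.5000)
o1: d²=13 ≤ ρ²=23; F_rep = 4·(2,3)/13² = (0.0473,0.0710)
F = F_att + ΣF_rep = (10.5473,4.5710)
Δp = p'−p = (1.0547,0.4571); α = Δx/Fx = (713/676) / (3565/338) = 1/10
check: Δy/Fy = (309/676) / (1545/338) = 1/10 ✓

α = 1/10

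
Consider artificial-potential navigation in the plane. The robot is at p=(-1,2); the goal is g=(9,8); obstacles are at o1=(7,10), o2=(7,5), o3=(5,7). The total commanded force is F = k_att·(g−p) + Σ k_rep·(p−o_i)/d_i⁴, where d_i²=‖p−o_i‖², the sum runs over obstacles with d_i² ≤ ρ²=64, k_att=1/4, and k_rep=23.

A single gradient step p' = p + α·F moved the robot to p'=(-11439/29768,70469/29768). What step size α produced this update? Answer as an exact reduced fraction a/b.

F_att = 1/4·(g−p) = 1/4·(10,6) = (2.5000,1.5000)
o1: d²=128 > ρ²=64 → inactive
o2: d²=73 > ρ²=64 → inactive
o3: d²=61 ≤ ρ²=64; F_rep = 23·(-6,-5)/61² = (-0.0371,-0.0309)
F = F_att + ΣF_rep = (2.4629,1.4691)
Δp = p'−p = (0.6157,0.3673); α = Δx/Fx = (18329/29768) / (18329/7442) = 1/4
check: Δy/Fy = (10933/29768) / (10933/7442) = 1/4 ✓

α = 1/4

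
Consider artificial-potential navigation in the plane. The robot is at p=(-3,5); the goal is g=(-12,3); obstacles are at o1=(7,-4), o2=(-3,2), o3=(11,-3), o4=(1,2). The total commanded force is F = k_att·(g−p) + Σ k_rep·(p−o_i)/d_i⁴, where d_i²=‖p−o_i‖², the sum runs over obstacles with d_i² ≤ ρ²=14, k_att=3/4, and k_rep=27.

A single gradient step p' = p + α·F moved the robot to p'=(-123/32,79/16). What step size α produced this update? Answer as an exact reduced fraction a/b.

α = 1/8

F_att = 3/4·(g−p) = 3/4·(-9,-2) = (-6.7500,-1.5000)
o1: d²=181 > ρ²=14 → inactive
o2: d²=9 ≤ ρ²=14; F_rep = 27·(0,3)/9² = (0.0000,1.0000)
o3: d²=260 > ρ²=14 → inactive
o4: d²=25 > ρ²=14 → inactive
F = F_att + ΣF_rep = (-6.7500,-0.5000)
Δp = p'−p = (-0.8438,-0.0625); α = Δx/Fx = (-27/32) / (-27/4) = 1/8
check: Δy/Fy = (-1/16) / (-1/2) = 1/8 ✓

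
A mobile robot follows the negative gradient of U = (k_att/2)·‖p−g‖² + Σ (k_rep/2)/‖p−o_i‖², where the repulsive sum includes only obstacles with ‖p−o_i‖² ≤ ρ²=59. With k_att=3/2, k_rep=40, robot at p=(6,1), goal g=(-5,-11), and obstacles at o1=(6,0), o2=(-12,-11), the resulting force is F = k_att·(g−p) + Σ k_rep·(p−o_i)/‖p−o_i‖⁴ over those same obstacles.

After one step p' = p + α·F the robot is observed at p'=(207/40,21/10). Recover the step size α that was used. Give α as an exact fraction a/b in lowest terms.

α = 1/20

F_att = 3/2·(g−p) = 3/2·(-11,-12) = (-16.5000,-18.0000)
o1: d²=1 ≤ ρ²=59; F_rep = 40·(0,1)/1² = (0.0000,40.0000)
o2: d²=468 > ρ²=59 → inactive
F = F_att + ΣF_rep = (-16.5000,22.0000)
Δp = p'−p = (-0.8250,1.1000); α = Δx/Fx = (-33/40) / (-33/2) = 1/20
check: Δy/Fy = (11/10) / (22) = 1/20 ✓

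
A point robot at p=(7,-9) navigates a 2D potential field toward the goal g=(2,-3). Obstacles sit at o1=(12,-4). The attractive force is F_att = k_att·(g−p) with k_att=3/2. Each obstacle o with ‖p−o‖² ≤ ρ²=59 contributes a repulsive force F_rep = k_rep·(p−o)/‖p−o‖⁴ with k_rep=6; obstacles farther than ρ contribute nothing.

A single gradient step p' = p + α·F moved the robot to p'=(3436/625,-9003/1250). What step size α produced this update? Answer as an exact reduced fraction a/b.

α = 1/5

F_att = 3/2·(g−p) = 3/2·(-5,6) = (-7.5000,9.0000)
o1: d²=50 ≤ ρ²=59; F_rep = 6·(-5,-5)/50² = (-0.0120,-0.0120)
F = F_att + ΣF_rep = (-7.5120,8.9880)
Δp = p'−p = (-1.5024,1.7976); α = Δx/Fx = (-939/625) / (-939/125) = 1/5
check: Δy/Fy = (2247/1250) / (2247/250) = 1/5 ✓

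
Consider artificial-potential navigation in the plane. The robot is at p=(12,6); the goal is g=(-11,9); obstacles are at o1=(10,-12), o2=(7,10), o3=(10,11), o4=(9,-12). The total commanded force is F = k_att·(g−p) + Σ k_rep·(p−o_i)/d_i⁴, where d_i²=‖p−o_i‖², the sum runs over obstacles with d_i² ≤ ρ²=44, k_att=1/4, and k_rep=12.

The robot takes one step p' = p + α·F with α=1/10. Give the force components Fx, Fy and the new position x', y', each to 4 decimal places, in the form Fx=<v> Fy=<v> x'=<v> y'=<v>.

F_att = 1/4·(g−p) = 1/4·(-23,3) = (-5.7500,0.7500)
o1: d²=328 > ρ²=44 → inactive
o2: d²=41 ≤ ρ²=44; F_rep = 12·(5,-4)/41² = (0.0357,-0.0286)
o3: d²=29 ≤ ρ²=44; F_rep = 12·(2,-5)/29² = (0.0285,-0.0713)
o4: d²=333 > ρ²=44 → inactive
F = F_att + ΣF_rep = (-5.6858,0.6501)
p' = p + 1/10·F = (11.4314,6.0650)

Fx=-5.6858 Fy=0.6501 x'=11.4314 y'=6.0650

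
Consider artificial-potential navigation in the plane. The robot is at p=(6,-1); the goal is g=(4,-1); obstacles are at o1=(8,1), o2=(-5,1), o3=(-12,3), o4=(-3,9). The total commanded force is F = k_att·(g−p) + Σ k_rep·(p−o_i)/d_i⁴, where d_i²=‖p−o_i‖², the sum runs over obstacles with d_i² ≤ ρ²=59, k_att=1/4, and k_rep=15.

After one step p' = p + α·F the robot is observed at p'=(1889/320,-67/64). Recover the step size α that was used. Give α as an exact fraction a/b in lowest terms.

α = 1/10

F_att = 1/4·(g−p) = 1/4·(-2,0) = (-0.5000,0.0000)
o1: d²=8 ≤ ρ²=59; F_rep = 15·(-2,-2)/8² = (-0.4688,-0.4688)
o2: d²=125 > ρ²=59 → inactive
o3: d²=340 > ρ²=59 → inactive
o4: d²=181 > ρ²=59 → inactive
F = F_att + ΣF_rep = (-0.9688,-0.4688)
Δp = p'−p = (-0.0969,-0.0469); α = Δx/Fx = (-31/320) / (-31/32) = 1/10
check: Δy/Fy = (-3/64) / (-15/32) = 1/10 ✓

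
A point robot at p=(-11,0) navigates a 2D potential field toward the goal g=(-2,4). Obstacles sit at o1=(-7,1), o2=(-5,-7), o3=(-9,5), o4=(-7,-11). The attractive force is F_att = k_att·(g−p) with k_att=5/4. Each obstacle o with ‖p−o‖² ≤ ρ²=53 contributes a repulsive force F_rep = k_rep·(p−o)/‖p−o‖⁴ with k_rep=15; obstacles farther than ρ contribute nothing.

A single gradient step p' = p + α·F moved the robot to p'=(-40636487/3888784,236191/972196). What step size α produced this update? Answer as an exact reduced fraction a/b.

F_att = 5/4·(g−p) = 5/4·(9,4) = (11.2500,5.0000)
o1: d²=17 ≤ ρ²=53; F_rep = 15·(-4,-1)/17² = (-0.2076,-0.0519)
o2: d²=85 > ρ²=53 → inactive
o3: d²=29 ≤ ρ²=53; F_rep = 15·(-2,-5)/29² = (-0.0357,-0.0892)
o4: d²=137 > ρ²=53 → inactive
F = F_att + ΣF_rep = (11.0067,4.8589)
Δp = p'−p = (0.5503,0.2429); α = Δx/Fx = (2140137/3888784) / (10700685/972196) = 1/20
check: Δy/Fy = (236191/972196) / (1180955/243049) = 1/20 ✓

α = 1/20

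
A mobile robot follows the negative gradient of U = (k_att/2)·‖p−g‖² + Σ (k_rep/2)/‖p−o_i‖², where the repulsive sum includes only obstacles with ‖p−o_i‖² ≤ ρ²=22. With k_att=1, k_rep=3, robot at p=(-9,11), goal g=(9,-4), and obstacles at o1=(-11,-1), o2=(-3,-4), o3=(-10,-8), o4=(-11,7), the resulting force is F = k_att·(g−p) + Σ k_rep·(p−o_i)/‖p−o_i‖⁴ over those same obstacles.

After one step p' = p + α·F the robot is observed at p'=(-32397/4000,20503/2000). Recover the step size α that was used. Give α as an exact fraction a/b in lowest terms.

α = 1/20

F_att = 1·(g−p) = 1·(18,-15) = (18.0000,-15.0000)
o1: d²=148 > ρ²=22 → inactive
o2: d²=261 > ρ²=22 → inactive
o3: d²=362 > ρ²=22 → inactive
o4: d²=20 ≤ ρ²=22; F_rep = 3·(2,4)/20² = (0.0150,0.0300)
F = F_att + ΣF_rep = (18.0150,-14.9700)
Δp = p'−p = (0.9008,-0.7485); α = Δx/Fx = (3603/4000) / (3603/200) = 1/20
check: Δy/Fy = (-1497/2000) / (-1497/100) = 1/20 ✓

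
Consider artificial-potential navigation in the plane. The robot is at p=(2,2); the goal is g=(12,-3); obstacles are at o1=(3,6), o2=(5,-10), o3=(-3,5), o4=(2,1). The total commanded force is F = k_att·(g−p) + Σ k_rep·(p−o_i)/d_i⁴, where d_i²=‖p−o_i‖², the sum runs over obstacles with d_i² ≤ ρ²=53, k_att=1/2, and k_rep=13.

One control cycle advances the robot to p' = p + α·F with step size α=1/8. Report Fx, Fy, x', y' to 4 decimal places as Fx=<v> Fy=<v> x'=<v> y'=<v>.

Fx=5.0112 Fy=10.2863 x'=2.6264 y'=3.2858

F_att = 1/2·(g−p) = 1/2·(10,-5) = (5.0000,-2.5000)
o1: d²=17 ≤ ρ²=53; F_rep = 13·(-1,-4)/17² = (-0.0450,-0.1799)
o2: d²=153 > ρ²=53 → inactive
o3: d²=34 ≤ ρ²=53; F_rep = 13·(5,-3)/34² = (0.0562,-0.0337)
o4: d²=1 ≤ ρ²=53; F_rep = 13·(0,1)/1² = (0.0000,13.0000)
F = F_att + ΣF_rep = (5.0112,10.2863)
p' = p + 1/8·F = (2.6264,3.2858)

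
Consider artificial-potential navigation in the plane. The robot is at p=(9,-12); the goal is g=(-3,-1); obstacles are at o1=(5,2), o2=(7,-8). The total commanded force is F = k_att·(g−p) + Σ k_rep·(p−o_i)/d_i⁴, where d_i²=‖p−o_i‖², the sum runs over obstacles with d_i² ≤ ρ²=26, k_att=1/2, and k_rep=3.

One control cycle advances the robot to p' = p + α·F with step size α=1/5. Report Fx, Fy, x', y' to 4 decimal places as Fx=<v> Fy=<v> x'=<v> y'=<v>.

F_att = 1/2·(g−p) = 1/2·(-12,11) = (-6.0000,5.5000)
o1: d²=212 > ρ²=26 → inactive
o2: d²=20 ≤ ρ²=26; F_rep = 3·(2,-4)/20² = (0.0150,-0.0300)
F = F_att + ΣF_rep = (-5.9850,5.4700)
p' = p + 1/5·F = (7.8030,-10.9060)

Fx=-5.9850 Fy=5.4700 x'=7.8030 y'=-10.9060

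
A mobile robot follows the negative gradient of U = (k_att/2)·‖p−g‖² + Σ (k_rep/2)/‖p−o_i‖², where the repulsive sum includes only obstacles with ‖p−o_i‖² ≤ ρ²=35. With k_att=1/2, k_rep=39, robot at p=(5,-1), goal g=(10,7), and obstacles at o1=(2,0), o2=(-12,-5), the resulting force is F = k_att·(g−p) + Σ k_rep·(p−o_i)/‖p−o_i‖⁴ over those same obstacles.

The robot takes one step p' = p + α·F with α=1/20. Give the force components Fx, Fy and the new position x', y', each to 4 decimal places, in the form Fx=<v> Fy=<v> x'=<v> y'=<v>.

Fx=3.6700 Fy=3.6100 x'=5.1835 y'=-0.8195

F_att = 1/2·(g−p) = 1/2·(5,8) = (2.5000,4.0000)
o1: d²=10 ≤ ρ²=35; F_rep = 39·(3,-1)/10² = (1.1700,-0.3900)
o2: d²=305 > ρ²=35 → inactive
F = F_att + ΣF_rep = (3.6700,3.6100)
p' = p + 1/20·F = (5.1835,-0.8195)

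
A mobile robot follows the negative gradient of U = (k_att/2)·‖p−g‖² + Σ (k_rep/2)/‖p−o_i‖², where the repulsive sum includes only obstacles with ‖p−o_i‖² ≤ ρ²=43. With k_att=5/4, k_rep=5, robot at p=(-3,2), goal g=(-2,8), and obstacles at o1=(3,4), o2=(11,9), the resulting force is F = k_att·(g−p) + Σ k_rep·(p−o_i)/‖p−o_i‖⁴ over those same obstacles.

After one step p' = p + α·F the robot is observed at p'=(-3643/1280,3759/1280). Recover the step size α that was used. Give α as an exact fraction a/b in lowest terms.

α = 1/8

F_att = 5/4·(g−p) = 5/4·(1,6) = (1.2500,7.5000)
o1: d²=40 ≤ ρ²=43; F_rep = 5·(-6,-2)/40² = (-0.0187,-0.0063)
o2: d²=245 > ρ²=43 → inactive
F = F_att + ΣF_rep = (1.2312,7.4938)
Δp = p'−p = (0.1539,0.9367); α = Δx/Fx = (197/1280) / (197/160) = 1/8
check: Δy/Fy = (1199/1280) / (1199/160) = 1/8 ✓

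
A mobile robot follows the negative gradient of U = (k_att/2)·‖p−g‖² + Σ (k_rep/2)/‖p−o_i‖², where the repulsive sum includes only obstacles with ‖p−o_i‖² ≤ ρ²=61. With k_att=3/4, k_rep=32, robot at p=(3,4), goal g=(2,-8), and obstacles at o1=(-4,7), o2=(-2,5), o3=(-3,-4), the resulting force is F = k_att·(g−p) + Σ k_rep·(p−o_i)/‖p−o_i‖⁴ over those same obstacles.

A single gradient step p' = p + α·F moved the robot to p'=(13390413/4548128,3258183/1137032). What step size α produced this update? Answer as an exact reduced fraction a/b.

α = 1/8

F_att = 3/4·(g−p) = 3/4·(-1,-12) = (-0.7500,-9.0000)
o1: d²=58 ≤ ρ²=61; F_rep = 32·(7,-3)/58² = (0.0666,-0.0285)
o2: d²=26 ≤ ρ²=61; F_rep = 32·(5,-1)/26² = (0.2367,-0.0473)
o3: d²=100 > ρ²=61 → inactive
F = F_att + ΣF_rep = (-0.4467,-9.0759)
Δp = p'−p = (-0.0558,-1.1345); α = Δx/Fx = (-253971/4548128) / (-253971/568516) = 1/8
check: Δy/Fy = (-1289945/1137032) / (-1289945/142129) = 1/8 ✓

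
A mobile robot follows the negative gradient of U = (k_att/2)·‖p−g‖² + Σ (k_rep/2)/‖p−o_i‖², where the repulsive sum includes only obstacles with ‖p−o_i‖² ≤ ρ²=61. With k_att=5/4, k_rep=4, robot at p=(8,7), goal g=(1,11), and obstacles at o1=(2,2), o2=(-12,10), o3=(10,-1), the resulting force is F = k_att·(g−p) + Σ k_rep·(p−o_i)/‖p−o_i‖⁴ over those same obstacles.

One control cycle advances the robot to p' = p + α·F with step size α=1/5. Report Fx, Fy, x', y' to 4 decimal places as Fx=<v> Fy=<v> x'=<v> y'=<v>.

F_att = 5/4·(g−p) = 5/4·(-7,4) = (-8.7500,5.0000)
o1: d²=61 ≤ ρ²=61; F_rep = 4·(6,5)/61² = (0.0064,0.0054)
o2: d²=409 > ρ²=61 → inactive
o3: d²=68 > ρ²=61 → inactive
F = F_att + ΣF_rep = (-8.7436,5.0054)
p' = p + 1/5·F = (6.2513,8.0011)

Fx=-8.7436 Fy=5.0054 x'=6.2513 y'=8.0011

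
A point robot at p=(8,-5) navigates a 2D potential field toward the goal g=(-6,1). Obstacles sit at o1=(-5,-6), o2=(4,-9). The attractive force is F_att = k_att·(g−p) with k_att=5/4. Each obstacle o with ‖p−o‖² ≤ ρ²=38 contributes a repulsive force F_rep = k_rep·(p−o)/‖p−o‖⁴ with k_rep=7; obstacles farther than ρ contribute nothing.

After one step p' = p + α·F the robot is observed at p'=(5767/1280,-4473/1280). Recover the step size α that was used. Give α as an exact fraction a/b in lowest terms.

α = 1/5

F_att = 5/4·(g−p) = 5/4·(-14,6) = (-17.5000,7.5000)
o1: d²=170 > ρ²=38 → inactive
o2: d²=32 ≤ ρ²=38; F_rep = 7·(4,4)/32² = (0.0273,0.0273)
F = F_att + ΣF_rep = (-17.4727,7.5273)
Δp = p'−p = (-3.4945,1.5055); α = Δx/Fx = (-4473/1280) / (-4473/256) = 1/5
check: Δy/Fy = (1927/1280) / (1927/256) = 1/5 ✓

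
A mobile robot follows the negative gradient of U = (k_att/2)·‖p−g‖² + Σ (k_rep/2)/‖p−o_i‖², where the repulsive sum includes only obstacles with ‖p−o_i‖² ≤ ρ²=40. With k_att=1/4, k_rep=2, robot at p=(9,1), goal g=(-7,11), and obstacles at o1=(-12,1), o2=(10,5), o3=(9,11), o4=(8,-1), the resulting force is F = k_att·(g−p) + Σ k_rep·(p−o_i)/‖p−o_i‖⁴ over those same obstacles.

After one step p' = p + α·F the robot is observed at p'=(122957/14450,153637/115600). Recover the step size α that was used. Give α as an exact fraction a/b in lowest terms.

F_att = 1/4·(g−p) = 1/4·(-16,10) = (-4.0000,2.5000)
o1: d²=441 > ρ²=40 → inactive
o2: d²=17 ≤ ρ²=40; F_rep = 2·(-1,-4)/17² = (-0.0069,-0.0277)
o3: d²=100 > ρ²=40 → inactive
o4: d²=5 ≤ ρ²=40; F_rep = 2·(1,2)/5² = (0.0800,0.1600)
F = F_att + ΣF_rep = (-3.9269,2.6323)
Δp = p'−p = (-0.4909,0.3290); α = Δx/Fx = (-7093/14450) / (-28372/7225) = 1/8
check: Δy/Fy = (38037/115600) / (38037/14450) = 1/8 ✓

α = 1/8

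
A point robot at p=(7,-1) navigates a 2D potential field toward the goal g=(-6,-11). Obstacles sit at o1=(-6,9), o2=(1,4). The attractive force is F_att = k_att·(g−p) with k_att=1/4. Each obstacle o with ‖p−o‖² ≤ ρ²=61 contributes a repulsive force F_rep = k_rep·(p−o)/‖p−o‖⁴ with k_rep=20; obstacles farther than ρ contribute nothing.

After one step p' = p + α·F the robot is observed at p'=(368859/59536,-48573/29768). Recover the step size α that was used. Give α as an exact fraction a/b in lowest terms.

F_att = 1/4·(g−p) = 1/4·(-13,-10) = (-3.2500,-2.5000)
o1: d²=269 > ρ²=61 → inactive
o2: d²=61 ≤ ρ²=61; F_rep = 20·(6,-5)/61² = (0.0322,-0.0269)
F = F_att + ΣF_rep = (-3.2178,-2.5269)
Δp = p'−p = (-0.8044,-0.6317); α = Δx/Fx = (-47893/59536) / (-47893/14884) = 1/4
check: Δy/Fy = (-18805/29768) / (-18805/7442) = 1/4 ✓

α = 1/4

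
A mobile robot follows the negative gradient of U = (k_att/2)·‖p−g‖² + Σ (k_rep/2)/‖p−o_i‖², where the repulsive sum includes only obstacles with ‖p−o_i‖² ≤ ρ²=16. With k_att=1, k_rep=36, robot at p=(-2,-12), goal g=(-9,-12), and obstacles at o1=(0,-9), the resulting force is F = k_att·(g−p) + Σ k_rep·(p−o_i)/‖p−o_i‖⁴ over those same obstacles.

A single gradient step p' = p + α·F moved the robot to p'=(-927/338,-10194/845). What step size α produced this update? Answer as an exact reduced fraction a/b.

α = 1/10

F_att = 1·(g−p) = 1·(-7,0) = (-7.0000,0.0000)
o1: d²=13 ≤ ρ²=16; F_rep = 36·(-2,-3)/13² = (-0.4260,-0.6391)
F = F_att + ΣF_rep = (-7.4260,-0.6391)
Δp = p'−p = (-0.7426,-0.0639); α = Δx/Fx = (-251/338) / (-1255/169) = 1/10
check: Δy/Fy = (-54/845) / (-108/169) = 1/10 ✓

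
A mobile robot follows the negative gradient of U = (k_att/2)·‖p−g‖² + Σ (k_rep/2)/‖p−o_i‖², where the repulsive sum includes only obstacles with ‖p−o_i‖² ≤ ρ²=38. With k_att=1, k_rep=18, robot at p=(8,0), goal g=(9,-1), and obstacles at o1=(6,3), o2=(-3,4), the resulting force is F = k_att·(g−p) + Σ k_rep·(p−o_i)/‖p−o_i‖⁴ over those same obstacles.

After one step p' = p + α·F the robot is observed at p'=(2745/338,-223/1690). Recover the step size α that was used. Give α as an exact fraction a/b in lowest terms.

F_att = 1·(g−p) = 1·(1,-1) = (1.0000,-1.0000)
o1: d²=13 ≤ ρ²=38; F_rep = 18·(2,-3)/13² = (0.2130,-0.3195)
o2: d²=137 > ρ²=38 → inactive
F = F_att + ΣF_rep = (1.2130,-1.3195)
Δp = p'−p = (0.1213,-0.1320); α = Δx/Fx = (41/338) / (205/169) = 1/10
check: Δy/Fy = (-223/1690) / (-223/169) = 1/10 ✓

α = 1/10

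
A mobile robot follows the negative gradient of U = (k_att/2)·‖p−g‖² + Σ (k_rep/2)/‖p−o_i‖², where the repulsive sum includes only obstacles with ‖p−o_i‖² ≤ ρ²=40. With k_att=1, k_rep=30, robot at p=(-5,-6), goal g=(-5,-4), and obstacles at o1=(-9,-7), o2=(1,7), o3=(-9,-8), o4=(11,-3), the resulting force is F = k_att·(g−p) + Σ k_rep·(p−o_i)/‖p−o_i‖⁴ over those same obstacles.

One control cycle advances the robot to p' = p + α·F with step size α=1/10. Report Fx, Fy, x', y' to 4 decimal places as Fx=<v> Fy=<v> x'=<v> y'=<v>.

Fx=0.7152 Fy=2.2538 x'=-4.9285 y'=-5.7746

F_att = 1·(g−p) = 1·(0,2) = (0.0000,2.0000)
o1: d²=17 ≤ ρ²=40; F_rep = 30·(4,1)/17² = (0.4152,0.1038)
o2: d²=205 > ρ²=40 → inactive
o3: d²=20 ≤ ρ²=40; F_rep = 30·(4,2)/20² = (0.3000,0.1500)
o4: d²=265 > ρ²=40 → inactive
F = F_att + ΣF_rep = (0.7152,2.2538)
p' = p + 1/10·F = (-4.9285,-5.7746)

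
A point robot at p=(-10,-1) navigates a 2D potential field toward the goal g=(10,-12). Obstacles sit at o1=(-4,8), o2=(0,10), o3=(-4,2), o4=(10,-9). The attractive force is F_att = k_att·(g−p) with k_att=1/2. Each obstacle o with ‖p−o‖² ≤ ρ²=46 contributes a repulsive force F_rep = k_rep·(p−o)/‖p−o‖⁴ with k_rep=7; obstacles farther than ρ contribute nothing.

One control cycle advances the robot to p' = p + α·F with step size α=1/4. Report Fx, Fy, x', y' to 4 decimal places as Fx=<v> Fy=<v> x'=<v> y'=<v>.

Fx=9.9793 Fy=-5.5104 x'=-7.5052 y'=-2.3776

F_att = 1/2·(g−p) = 1/2·(20,-11) = (10.0000,-5.5000)
o1: d²=117 > ρ²=46 → inactive
o2: d²=221 > ρ²=46 → inactive
o3: d²=45 ≤ ρ²=46; F_rep = 7·(-6,-3)/45² = (-0.0207,-0.0104)
o4: d²=464 > ρ²=46 → inactive
F = F_att + ΣF_rep = (9.9793,-5.5104)
p' = p + 1/4·F = (-7.5052,-2.3776)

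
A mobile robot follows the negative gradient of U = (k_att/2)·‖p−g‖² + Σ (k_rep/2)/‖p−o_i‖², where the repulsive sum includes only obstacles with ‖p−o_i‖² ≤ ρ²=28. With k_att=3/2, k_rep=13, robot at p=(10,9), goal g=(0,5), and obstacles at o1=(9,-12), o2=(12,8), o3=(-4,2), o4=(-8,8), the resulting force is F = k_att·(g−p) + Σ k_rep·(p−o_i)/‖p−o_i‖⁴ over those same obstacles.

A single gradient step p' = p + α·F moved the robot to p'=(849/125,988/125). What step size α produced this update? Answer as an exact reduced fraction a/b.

F_att = 3/2·(g−p) = 3/2·(-10,-4) = (-15.0000,-6.0000)
o1: d²=442 > ρ²=28 → inactive
o2: d²=5 ≤ ρ²=28; F_rep = 13·(-2,1)/5² = (-1.0400,0.5200)
o3: d²=245 > ρ²=28 → inactive
o4: d²=325 > ρ²=28 → inactive
F = F_att + ΣF_rep = (-16.0400,-5.4800)
Δp = p'−p = (-3.2080,-1.0960); α = Δx/Fx = (-401/125) / (-401/25) = 1/5
check: Δy/Fy = (-137/125) / (-137/25) = 1/5 ✓

α = 1/5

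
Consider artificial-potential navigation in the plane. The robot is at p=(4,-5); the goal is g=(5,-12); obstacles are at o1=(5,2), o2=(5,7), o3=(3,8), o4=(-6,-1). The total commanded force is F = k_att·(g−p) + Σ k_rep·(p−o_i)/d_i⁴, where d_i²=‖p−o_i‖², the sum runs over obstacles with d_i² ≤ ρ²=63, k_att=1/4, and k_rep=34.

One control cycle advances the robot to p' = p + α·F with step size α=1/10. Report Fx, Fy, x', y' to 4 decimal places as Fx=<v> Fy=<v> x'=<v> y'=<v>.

F_att = 1/4·(g−p) = 1/4·(1,-7) = (0.2500,-1.7500)
o1: d²=50 ≤ ρ²=63; F_rep = 34·(-1,-7)/50² = (-0.0136,-0.0952)
o2: d²=145 > ρ²=63 → inactive
o3: d²=170 > ρ²=63 → inactive
o4: d²=116 > ρ²=63 → inactive
F = F_att + ΣF_rep = (0.2364,-1.8452)
p' = p + 1/10·F = (4.0236,-5.1845)

Fx=0.2364 Fy=-1.8452 x'=4.0236 y'=-5.1845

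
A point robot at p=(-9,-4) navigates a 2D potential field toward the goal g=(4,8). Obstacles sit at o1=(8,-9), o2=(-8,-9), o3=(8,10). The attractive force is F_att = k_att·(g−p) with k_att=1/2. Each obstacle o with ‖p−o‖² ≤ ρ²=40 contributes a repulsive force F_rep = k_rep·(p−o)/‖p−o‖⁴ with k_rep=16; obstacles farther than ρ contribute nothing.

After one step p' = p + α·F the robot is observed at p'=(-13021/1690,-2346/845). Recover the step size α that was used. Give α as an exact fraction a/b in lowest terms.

F_att = 1/2·(g−p) = 1/2·(13,12) = (6.5000,6.0000)
o1: d²=314 > ρ²=40 → inactive
o2: d²=26 ≤ ρ²=40; F_rep = 16·(-1,5)/26² = (-0.0237,0.1183)
o3: d²=485 > ρ²=40 → inactive
F = F_att + ΣF_rep = (6.4763,6.1183)
Δp = p'−p = (1.2953,1.2237); α = Δx/Fx = (2189/1690) / (2189/338) = 1/5
check: Δy/Fy = (1034/845) / (1034/169) = 1/5 ✓

α = 1/5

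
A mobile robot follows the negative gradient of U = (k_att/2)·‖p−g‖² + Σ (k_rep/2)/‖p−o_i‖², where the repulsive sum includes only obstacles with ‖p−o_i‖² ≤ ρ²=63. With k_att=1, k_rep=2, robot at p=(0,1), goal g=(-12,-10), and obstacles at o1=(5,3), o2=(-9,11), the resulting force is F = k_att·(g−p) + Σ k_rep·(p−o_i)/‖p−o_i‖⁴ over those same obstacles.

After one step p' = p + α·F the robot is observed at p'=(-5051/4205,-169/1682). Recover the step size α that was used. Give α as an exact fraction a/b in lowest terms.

α = 1/10

F_att = 1·(g−p) = 1·(-12,-11) = (-12.0000,-11.0000)
o1: d²=29 ≤ ρ²=63; F_rep = 2·(-5,-2)/29² = (-0.0119,-0.0048)
o2: d²=181 > ρ²=63 → inactive
F = F_att + ΣF_rep = (-12.0119,-11.0048)
Δp = p'−p = (-1.2012,-1.1005); α = Δx/Fx = (-5051/4205) / (-10102/841) = 1/10
check: Δy/Fy = (-1851/1682) / (-9255/841) = 1/10 ✓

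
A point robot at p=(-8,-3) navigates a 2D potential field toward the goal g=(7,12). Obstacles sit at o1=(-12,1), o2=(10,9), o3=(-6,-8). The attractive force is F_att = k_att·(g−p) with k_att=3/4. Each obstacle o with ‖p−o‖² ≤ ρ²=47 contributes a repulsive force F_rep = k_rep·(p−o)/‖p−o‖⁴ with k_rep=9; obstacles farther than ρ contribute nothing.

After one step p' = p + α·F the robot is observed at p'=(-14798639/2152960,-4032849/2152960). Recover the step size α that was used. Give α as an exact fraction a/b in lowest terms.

α = 1/10

F_att = 3/4·(g−p) = 3/4·(15,15) = (11.2500,11.2500)
o1: d²=32 ≤ ρ²=47; F_rep = 9·(4,-4)/32² = (0.0352,-0.0352)
o2: d²=468 > ρ²=47 → inactive
o3: d²=29 ≤ ρ²=47; F_rep = 9·(-2,5)/29² = (-0.0214,0.0535)
F = F_att + ΣF_rep = (11.2638,11.2684)
Δp = p'−p = (1.1264,1.1268); α = Δx/Fx = (2425041/2152960) / (2425041/215296) = 1/10
check: Δy/Fy = (2426031/2152960) / (2426031/215296) = 1/10 ✓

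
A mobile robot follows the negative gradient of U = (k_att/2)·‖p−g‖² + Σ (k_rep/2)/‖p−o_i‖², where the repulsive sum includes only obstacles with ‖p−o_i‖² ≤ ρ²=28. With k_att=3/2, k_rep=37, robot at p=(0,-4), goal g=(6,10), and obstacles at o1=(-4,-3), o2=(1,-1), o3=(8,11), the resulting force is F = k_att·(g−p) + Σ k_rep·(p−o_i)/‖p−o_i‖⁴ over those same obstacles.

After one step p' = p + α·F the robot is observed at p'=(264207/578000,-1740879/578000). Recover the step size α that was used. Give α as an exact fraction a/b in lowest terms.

F_att = 3/2·(g−p) = 3/2·(6,14) = (9.0000,21.0000)
o1: d²=17 ≤ ρ²=28; F_rep = 37·(4,-1)/17² = (0.5121,-0.1280)
o2: d²=10 ≤ ρ²=28; F_rep = 37·(-1,-3)/10² = (-0.3700,-1.1100)
o3: d²=289 > ρ²=28 → inactive
F = F_att + ΣF_rep = (9.1421,19.7620)
Δp = p'−p = (0.4571,0.9881); α = Δx/Fx = (264207/578000) / (264207/28900) = 1/20
check: Δy/Fy = (571121/578000) / (571121/28900) = 1/20 ✓

α = 1/20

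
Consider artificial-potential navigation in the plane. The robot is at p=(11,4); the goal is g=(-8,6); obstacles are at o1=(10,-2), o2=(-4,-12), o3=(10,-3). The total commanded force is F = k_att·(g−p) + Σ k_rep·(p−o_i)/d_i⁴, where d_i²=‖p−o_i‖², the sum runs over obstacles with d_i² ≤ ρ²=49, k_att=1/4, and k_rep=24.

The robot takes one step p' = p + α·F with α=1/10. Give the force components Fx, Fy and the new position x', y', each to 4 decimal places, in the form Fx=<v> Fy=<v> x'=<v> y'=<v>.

F_att = 1/4·(g−p) = 1/4·(-19,2) = (-4.7500,0.5000)
o1: d²=37 ≤ ρ²=49; F_rep = 24·(1,6)/37² = (0.0175,0.1052)
o2: d²=481 > ρ²=49 → inactive
o3: d²=50 > ρ²=49 → inactive
F = F_att + ΣF_rep = (-4.7325,0.6052)
p' = p + 1/10·F = (10.5268,4.0605)

Fx=-4.7325 Fy=0.6052 x'=10.5268 y'=4.0605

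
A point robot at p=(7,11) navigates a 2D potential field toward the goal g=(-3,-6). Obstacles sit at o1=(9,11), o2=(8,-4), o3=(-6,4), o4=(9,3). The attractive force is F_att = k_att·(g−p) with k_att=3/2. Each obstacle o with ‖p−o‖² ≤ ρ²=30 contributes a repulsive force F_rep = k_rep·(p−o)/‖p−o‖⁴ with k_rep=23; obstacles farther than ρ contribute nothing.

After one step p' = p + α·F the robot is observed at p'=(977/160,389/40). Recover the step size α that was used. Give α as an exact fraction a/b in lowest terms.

F_att = 3/2·(g−p) = 3/2·(-10,-17) = (-15.0000,-25.5000)
o1: d²=4 ≤ ρ²=30; F_rep = 23·(-2,0)/4² = (-2.8750,0.0000)
o2: d²=226 > ρ²=30 → inactive
o3: d²=218 > ρ²=30 → inactive
o4: d²=68 > ρ²=30 → inactive
F = F_att + ΣF_rep = (-17.8750,-25.5000)
Δp = p'−p = (-0.8938,-1.2750); α = Δx/Fx = (-143/160) / (-143/8) = 1/20
check: Δy/Fy = (-51/40) / (-51/2) = 1/20 ✓

α = 1/20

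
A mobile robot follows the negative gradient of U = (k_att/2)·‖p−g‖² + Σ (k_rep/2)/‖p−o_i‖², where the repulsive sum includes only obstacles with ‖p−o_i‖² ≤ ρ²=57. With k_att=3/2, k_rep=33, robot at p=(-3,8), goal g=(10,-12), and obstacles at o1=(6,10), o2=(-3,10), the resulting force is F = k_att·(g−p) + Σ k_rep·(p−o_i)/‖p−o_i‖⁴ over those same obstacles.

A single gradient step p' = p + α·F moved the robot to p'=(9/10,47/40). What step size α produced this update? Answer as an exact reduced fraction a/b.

α = 1/5

F_att = 3/2·(g−p) = 3/2·(13,-20) = (19.5000,-30.0000)
o1: d²=85 > ρ²=57 → inactive
o2: d²=4 ≤ ρ²=57; F_rep = 33·(0,-2)/4² = (0.0000,-4.1250)
F = F_att + ΣF_rep = (19.5000,-34.1250)
Δp = p'−p = (3.9000,-6.8250); α = Δx/Fx = (39/10) / (39/2) = 1/5
check: Δy/Fy = (-273/40) / (-273/8) = 1/5 ✓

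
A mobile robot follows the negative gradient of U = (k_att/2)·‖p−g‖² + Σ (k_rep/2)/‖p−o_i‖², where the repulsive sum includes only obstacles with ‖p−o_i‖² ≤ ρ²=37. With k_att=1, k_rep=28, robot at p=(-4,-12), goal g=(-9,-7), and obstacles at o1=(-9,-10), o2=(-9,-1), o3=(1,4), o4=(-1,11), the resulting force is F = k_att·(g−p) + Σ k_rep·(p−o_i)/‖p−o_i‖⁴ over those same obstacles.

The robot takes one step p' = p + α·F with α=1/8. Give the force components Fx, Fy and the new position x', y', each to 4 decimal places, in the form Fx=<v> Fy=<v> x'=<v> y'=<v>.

F_att = 1·(g−p) = 1·(-5,5) = (-5.0000,5.0000)
o1: d²=29 ≤ ρ²=37; F_rep = 28·(5,-2)/29² = (0.1665,-0.0666)
o2: d²=146 > ρ²=37 → inactive
o3: d²=281 > ρ²=37 → inactive
o4: d²=538 > ρ²=37 → inactive
F = F_att + ΣF_rep = (-4.8335,4.9334)
p' = p + 1/8·F = (-4.6042,-11.3833)

Fx=-4.8335 Fy=4.9334 x'=-4.6042 y'=-11.3833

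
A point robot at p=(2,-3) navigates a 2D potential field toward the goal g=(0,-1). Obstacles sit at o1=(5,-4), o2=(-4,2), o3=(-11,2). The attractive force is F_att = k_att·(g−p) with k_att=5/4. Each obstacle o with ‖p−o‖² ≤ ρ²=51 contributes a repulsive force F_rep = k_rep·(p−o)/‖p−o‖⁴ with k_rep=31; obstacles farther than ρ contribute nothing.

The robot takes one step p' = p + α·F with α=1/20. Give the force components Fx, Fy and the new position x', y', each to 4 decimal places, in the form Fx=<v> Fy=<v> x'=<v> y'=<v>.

F_att = 5/4·(g−p) = 5/4·(-2,2) = (-2.5000,2.5000)
o1: d²=10 ≤ ρ²=51; F_rep = 31·(-3,1)/10² = (-0.9300,0.3100)
o2: d²=61 > ρ²=51 → inactive
o3: d²=194 > ρ²=51 → inactive
F = F_att + ΣF_rep = (-3.4300,2.8100)
p' = p + 1/20·F = (1.8285,-2.8595)

Fx=-3.4300 Fy=2.8100 x'=1.8285 y'=-2.8595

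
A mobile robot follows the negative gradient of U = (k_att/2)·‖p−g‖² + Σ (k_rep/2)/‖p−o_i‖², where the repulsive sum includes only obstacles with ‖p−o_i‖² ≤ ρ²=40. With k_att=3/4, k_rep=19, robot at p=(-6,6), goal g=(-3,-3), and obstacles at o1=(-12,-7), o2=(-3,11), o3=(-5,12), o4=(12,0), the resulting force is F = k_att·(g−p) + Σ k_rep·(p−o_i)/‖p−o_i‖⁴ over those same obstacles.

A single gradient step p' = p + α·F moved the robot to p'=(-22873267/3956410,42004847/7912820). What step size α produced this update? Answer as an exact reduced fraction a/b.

F_att = 3/4·(g−p) = 3/4·(3,-9) = (2.2500,-6.7500)
o1: d²=205 > ρ²=40 → inactive
o2: d²=34 ≤ ρ²=40; F_rep = 19·(-3,-5)/34² = (-0.0493,-0.0822)
o3: d²=37 ≤ ρ²=40; F_rep = 19·(-1,-6)/37² = (-0.0139,-0.0833)
o4: d²=360 > ρ²=40 → inactive
F = F_att + ΣF_rep = (2.1868,-6.9155)
Δp = p'−p = (0.2187,-0.6915); α = Δx/Fx = (865193/3956410) / (865193/395641) = 1/10
check: Δy/Fy = (-5472073/7912820) / (-5472073/791282) = 1/10 ✓

α = 1/10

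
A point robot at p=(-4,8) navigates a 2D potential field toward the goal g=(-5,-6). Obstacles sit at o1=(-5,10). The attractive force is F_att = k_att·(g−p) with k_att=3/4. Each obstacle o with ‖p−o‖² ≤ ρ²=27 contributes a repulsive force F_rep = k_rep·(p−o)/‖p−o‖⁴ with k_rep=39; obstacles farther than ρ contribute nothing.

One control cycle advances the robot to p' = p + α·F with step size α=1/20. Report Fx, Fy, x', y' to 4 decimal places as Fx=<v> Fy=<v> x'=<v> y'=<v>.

Fx=0.8100 Fy=-13.6200 x'=-3.9595 y'=7.3190

F_att = 3/4·(g−p) = 3/4·(-1,-14) = (-0.7500,-10.5000)
o1: d²=5 ≤ ρ²=27; F_rep = 39·(1,-2)/5² = (1.5600,-3.1200)
F = F_att + ΣF_rep = (0.8100,-13.6200)
p' = p + 1/20·F = (-3.9595,7.3190)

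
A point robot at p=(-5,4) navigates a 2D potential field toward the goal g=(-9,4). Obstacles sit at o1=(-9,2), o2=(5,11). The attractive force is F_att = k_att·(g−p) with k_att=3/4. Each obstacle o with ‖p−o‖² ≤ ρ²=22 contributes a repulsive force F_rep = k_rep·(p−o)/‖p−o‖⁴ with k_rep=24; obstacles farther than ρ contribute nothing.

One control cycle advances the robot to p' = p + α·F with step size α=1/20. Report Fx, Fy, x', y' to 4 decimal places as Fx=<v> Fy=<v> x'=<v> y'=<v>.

Fx=-2.7600 Fy=0.1200 x'=-5.1380 y'=4.0060

F_att = 3/4·(g−p) = 3/4·(-4,0) = (-3.0000,0.0000)
o1: d²=20 ≤ ρ²=22; F_rep = 24·(4,2)/20² = (0.2400,0.1200)
o2: d²=149 > ρ²=22 → inactive
F = F_att + ΣF_rep = (-2.7600,0.1200)
p' = p + 1/20·F = (-5.1380,4.0060)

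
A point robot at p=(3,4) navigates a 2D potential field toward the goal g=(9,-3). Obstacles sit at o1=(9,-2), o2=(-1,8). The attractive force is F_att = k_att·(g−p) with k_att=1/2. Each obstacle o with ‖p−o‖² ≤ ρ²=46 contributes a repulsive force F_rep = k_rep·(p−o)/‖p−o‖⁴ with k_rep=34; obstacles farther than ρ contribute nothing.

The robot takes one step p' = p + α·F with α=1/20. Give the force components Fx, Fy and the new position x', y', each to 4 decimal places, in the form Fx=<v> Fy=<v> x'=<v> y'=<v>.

F_att = 1/2·(g−p) = 1/2·(6,-7) = (3.0000,-3.5000)
o1: d²=72 > ρ²=46 → inactive
o2: d²=32 ≤ ρ²=46; F_rep = 34·(4,-4)/32² = (0.1328,-0.1328)
F = F_att + ΣF_rep = (3.1328,-3.6328)
p' = p + 1/20·F = (3.1566,3.8184)

Fx=3.1328 Fy=-3.6328 x'=3.1566 y'=3.8184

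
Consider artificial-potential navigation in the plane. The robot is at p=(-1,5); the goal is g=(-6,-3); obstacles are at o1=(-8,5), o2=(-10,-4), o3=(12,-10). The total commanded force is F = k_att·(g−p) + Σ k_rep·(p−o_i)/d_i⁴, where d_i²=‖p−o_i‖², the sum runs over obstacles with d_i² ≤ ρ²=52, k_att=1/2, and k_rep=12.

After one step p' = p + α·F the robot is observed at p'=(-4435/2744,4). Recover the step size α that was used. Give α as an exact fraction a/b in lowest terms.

α = 1/4

F_att = 1/2·(g−p) = 1/2·(-5,-8) = (-2.5000,-4.0000)
o1: d²=49 ≤ ρ²=52; F_rep = 12·(7,0)/49² = (0.0350,0.0000)
o2: d²=162 > ρ²=52 → inactive
o3: d²=394 > ρ²=52 → inactive
F = F_att + ΣF_rep = (-2.4650,-4.0000)
Δp = p'−p = (-0.6163,-1.0000); α = Δx/Fx = (-1691/2744) / (-1691/686) = 1/4
check: Δy/Fy = (-1) / (-4) = 1/4 ✓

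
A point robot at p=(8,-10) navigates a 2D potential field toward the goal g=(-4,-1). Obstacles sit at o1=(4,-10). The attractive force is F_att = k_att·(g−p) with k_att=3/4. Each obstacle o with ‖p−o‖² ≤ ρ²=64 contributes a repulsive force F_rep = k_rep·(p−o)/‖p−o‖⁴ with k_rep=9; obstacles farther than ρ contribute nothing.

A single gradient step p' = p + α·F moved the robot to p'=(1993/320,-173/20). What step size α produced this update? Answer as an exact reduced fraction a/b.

α = 1/5

F_att = 3/4·(g−p) = 3/4·(-12,9) = (-9.0000,6.7500)
o1: d²=16 ≤ ρ²=64; F_rep = 9·(4,0)/16² = (0.1406,0.0000)
F = F_att + ΣF_rep = (-8.8594,6.7500)
Δp = p'−p = (-1.7719,1.3500); α = Δx/Fx = (-567/320) / (-567/64) = 1/5
check: Δy/Fy = (27/20) / (27/4) = 1/5 ✓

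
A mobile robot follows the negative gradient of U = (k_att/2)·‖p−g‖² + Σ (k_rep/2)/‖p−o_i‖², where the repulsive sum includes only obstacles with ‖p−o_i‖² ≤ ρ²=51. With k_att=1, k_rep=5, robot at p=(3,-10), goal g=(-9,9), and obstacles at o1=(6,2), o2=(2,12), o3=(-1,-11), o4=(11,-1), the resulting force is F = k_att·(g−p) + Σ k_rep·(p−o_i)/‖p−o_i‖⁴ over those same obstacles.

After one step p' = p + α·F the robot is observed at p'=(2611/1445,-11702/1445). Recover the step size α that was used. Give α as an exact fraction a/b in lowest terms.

α = 1/10

F_att = 1·(g−p) = 1·(-12,19) = (-12.0000,19.0000)
o1: d²=153 > ρ²=51 → inactive
o2: d²=485 > ρ²=51 → inactive
o3: d²=17 ≤ ρ²=51; F_rep = 5·(4,1)/17² = (0.0692,0.0173)
o4: d²=145 > ρ²=51 → inactive
F = F_att + ΣF_rep = (-11.9308,19.0173)
Δp = p'−p = (-1.1931,1.9017); α = Δx/Fx = (-1724/1445) / (-3448/289) = 1/10
check: Δy/Fy = (2748/1445) / (5496/289) = 1/10 ✓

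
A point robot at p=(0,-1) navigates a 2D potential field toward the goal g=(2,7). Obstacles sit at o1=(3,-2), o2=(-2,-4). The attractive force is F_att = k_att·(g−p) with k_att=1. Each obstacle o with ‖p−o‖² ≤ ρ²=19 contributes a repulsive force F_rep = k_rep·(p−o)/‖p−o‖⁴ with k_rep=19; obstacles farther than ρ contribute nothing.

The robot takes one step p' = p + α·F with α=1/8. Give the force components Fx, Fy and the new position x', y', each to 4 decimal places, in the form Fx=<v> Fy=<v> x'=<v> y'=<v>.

Fx=1.6549 Fy=8.5273 x'=0.2069 y'=0.0659

F_att = 1·(g−p) = 1·(2,8) = (2.0000,8.0000)
o1: d²=10 ≤ ρ²=19; F_rep = 19·(-3,1)/10² = (-0.5700,0.1900)
o2: d²=13 ≤ ρ²=19; F_rep = 19·(2,3)/13² = (0.2249,0.3373)
F = F_att + ΣF_rep = (1.6549,8.5273)
p' = p + 1/8·F = (0.2069,0.0659)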